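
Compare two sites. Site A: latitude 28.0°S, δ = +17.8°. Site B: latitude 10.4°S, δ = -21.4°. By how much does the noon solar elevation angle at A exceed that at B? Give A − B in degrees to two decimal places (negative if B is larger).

-34.80°

A: 90° − |-28.0 − (17.8)| = 44.20°.
B: 90° − |-10.4 − (-21.4)| = 79.00°.
A − B = 44.20 − 79.00 = -34.80°.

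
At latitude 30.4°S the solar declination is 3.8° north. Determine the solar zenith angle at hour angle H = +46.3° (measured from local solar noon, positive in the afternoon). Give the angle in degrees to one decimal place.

55.9°

With φ = -30.4°, δ = 3.8°, H = 46.30°: sin φ sin δ = -0.0335, cos φ cos δ cos H = 0.5946, so cos θ_z = 0.5611.
θ_z = arccos(0.5611) = 55.87°.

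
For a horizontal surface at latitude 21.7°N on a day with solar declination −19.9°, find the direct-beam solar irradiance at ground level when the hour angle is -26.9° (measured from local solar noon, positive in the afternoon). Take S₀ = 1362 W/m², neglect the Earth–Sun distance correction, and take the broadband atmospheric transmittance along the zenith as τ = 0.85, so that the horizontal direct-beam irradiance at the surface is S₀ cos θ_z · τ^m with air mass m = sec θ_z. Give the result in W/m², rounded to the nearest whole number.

694 W/m²

With φ = 21.7°, δ = -19.9°, H = -26.90°: sin φ sin δ = -0.1259, cos φ cos δ cos H = 0.7791, so cos θ_z = 0.6532.
Air mass m = 1/cos θ_z = 1/0.6532 = 1.531; τ^m = 0.85^1.531 = 0.7797.
Surface direct beam = 1362 × 0.6532 × 0.7797 = 693.67 W/m².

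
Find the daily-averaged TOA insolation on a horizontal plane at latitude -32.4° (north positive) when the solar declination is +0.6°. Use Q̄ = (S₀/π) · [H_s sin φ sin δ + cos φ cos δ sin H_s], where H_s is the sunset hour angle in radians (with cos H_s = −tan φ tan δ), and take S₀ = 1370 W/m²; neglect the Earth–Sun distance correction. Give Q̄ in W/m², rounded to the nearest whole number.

−tan φ tan δ = −(-0.6346)(0.0105) = 0.0067; H_s = arccos(0.0067) = 89.62°. In radians, H_s = 1.5642.
H_s sin φ sin δ = 1.5642 × -0.5358 × 0.0105 = -0.0088.
cos φ cos δ sin H_s = 0.8443 × 0.9999 × 1.0000 = 0.8442.
Q̄ = (1370/π) × (-0.0088 + 0.8442) = 436.08 × 0.8354 = 364.30 W/m².

364 W/m²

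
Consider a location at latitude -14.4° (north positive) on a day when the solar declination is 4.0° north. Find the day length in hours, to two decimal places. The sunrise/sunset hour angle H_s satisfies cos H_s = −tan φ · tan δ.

11.86 hours

cos H_s = −tan(-14.4°) · tan(4.0°) = 0.0180, so H_s = arccos(0.0180) = 88.97°.
Day length = 2 H_s / 15° h⁻¹ = 177.94° / 15 = 11.863 h.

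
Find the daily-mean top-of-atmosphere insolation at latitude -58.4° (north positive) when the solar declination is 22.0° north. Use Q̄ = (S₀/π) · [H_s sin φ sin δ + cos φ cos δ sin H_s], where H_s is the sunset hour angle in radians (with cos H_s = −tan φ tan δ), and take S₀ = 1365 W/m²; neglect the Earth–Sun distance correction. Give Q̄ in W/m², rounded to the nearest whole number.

−tan φ tan δ = −(-1.6255)(0.4040) = 0.6567; H_s = arccos(0.6567) = 48.95°. In radians, H_s = 0.8543.
H_s sin φ sin δ = 0.8543 × -0.8517 × 0.3746 = -0.2726.
cos φ cos δ sin H_s = 0.5240 × 0.9272 × 0.7541 = 0.3664.
Q̄ = (1365/π) × (-0.2726 + 0.3664) = 434.49 × 0.0938 = 40.76 W/m².

41 W/m²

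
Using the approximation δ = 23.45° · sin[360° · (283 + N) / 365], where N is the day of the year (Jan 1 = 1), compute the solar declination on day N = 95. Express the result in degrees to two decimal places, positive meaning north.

+5.20°

360 × (283 + 95) / 365 = 372.822°; sin(372.822°) = 0.2219.
δ = 23.45 × 0.2219 = 5.204° ≈ +5.20°.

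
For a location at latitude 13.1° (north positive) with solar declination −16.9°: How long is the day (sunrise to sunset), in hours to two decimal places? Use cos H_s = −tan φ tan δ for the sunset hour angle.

−tan φ tan δ = −(0.2327)(-0.3038) = 0.0707; H_s = arccos(0.0707) = 85.95°.
Day length = 2 H_s / 15° h⁻¹ = 171.90° / 15 = 11.460 h.

11.46 hours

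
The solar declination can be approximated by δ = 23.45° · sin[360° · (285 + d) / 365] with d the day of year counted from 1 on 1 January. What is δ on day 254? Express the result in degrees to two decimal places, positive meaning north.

360 × (285 + 254) / 365 = 531.616°; sin(531.616°) = 0.1458.
δ = 23.45 × 0.1458 = 3.419° ≈ +3.42°.

+3.42°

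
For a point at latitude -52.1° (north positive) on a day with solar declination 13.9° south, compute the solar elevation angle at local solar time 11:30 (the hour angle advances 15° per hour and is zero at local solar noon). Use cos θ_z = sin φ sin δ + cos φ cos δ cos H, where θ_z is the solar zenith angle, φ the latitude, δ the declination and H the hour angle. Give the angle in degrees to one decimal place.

Hour angle H = 15° × (11.5 − 12) = -7.50°.
With φ = -52.1°, δ = -13.9°, H = -7.50°: sin φ sin δ = 0.1896, cos φ cos δ cos H = 0.5912, so cos θ_z = 0.7808.
θ_z = arccos(0.7808) = 38.67°, so the elevation is 90° − 38.67° = 51.33°.

51.3°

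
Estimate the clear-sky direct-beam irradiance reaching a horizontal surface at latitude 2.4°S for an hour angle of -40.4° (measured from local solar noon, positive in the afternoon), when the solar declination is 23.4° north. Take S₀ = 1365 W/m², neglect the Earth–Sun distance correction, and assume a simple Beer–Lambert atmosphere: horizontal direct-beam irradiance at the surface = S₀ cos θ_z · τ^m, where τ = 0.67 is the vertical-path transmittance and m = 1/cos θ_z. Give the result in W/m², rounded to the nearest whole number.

517 W/m²

cos θ_z = sin φ sin δ + cos φ cos δ cos H = (-0.0419)(0.3971) + (0.9991)(0.9178)(0.7615) = 0.6816.
Air mass m = 1/cos θ_z = 1/0.6816 = 1.467; τ^m = 0.67^1.467 = 0.5557.
Surface direct beam = 1365 × 0.6816 × 0.5557 = 517.01 W/m².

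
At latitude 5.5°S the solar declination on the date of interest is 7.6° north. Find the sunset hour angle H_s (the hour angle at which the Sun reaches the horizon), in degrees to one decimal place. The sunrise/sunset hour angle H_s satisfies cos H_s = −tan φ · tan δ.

89.3°

The sunset hour angle satisfies cos H_s = −tan φ tan δ = 0.0128, giving H_s = 89.27°.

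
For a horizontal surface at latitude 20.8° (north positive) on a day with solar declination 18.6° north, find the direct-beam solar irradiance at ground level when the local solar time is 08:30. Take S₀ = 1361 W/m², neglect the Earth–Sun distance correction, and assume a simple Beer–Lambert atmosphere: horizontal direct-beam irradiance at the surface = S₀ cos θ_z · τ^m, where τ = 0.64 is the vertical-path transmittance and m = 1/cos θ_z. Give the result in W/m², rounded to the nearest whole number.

448 W/m²

Hour angle H = 15° × (8.5 − 12) = -52.50°.
With φ = 20.8°, δ = 18.6°, H = -52.50°: sin φ sin δ = 0.1133, cos φ cos δ cos H = 0.5394, so cos θ_z = 0.6527.
Air mass m = 1/cos θ_z = 1/0.6527 = 1.532; τ^m = 0.64^1.532 = 0.5047.
Surface direct beam = 1361 × 0.6527 × 0.5047 = 448.34 W/m².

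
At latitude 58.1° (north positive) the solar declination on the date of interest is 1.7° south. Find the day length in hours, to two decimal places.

The sunset hour angle satisfies cos H_s = −tan φ tan δ = 0.0477, giving H_s = 87.27°.
Day length = 2 H_s / 15° h⁻¹ = 174.54° / 15 = 11.636 h.

11.64 hours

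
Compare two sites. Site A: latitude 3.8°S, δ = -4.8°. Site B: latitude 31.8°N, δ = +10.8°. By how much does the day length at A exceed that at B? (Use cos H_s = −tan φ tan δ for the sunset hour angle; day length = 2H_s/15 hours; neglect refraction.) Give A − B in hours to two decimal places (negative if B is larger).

-0.86 h

A: H_s = arccos(−tan -3.8° · tan -4.8°) = 90.32°, so 2H_s/15 = 12.0427 h.
B: H_s = arccos(−tan 31.8° · tan 10.8°) = 96.79°, so 2H_s/15 = 12.9053 h.
A − B = 12.0427 − 12.9053 = -0.8626 h.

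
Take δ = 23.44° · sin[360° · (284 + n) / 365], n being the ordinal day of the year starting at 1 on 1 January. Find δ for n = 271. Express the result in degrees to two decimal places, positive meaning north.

360 × (284 + 271) / 365 = 547.397°; sin(547.397°) = -0.1287.
δ = 23.44 × -0.1287 = -3.017° ≈ -3.02°.

-3.02°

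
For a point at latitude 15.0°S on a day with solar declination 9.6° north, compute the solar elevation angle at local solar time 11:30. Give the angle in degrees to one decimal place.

64.3°

Hour angle H = 15° × (11.5 − 12) = -7.50°.
With φ = -15.0°, δ = 9.6°, H = -7.50°: sin φ sin δ = -0.0432, cos φ cos δ cos H = 0.9443, so cos θ_z = 0.9011.
θ_z = arccos(0.9011) = 25.70°, so the elevation is 90° − 25.70° = 64.30°.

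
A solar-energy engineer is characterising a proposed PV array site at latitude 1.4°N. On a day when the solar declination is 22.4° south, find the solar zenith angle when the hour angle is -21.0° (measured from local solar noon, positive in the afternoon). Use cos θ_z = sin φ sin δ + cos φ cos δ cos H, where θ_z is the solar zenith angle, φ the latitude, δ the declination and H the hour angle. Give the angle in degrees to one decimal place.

31.4°

With φ = 1.4°, δ = -22.4°, H = -21.00°: sin φ sin δ = -0.0093, cos φ cos δ cos H = 0.8629, so cos θ_z = 0.8536.
θ_z = arccos(0.8536) = 31.39°.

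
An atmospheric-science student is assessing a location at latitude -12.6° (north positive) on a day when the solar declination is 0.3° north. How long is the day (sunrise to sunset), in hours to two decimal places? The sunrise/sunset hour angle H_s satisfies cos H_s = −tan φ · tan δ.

−tan φ tan δ = −(-0.2235)(0.0052) = 0.0012; H_s = arccos(0.0012) = 89.93°.
Day length = 2 H_s / 15° h⁻¹ = 179.86° / 15 = 11.991 h.

11.99 hours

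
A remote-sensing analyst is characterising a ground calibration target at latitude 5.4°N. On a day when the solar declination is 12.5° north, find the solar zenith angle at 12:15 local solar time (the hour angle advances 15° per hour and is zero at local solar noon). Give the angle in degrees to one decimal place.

Hour angle H = 15° × (12.25 − 12) = 3.75°.
cos θ_z = sin(5.4°) sin(12.5°) + cos(5.4°) cos(12.5°) cos(3.75°) = 0.0204 + 0.9699 = 0.9903.
θ_z = arccos(0.9903) = 7.99°.

8.0°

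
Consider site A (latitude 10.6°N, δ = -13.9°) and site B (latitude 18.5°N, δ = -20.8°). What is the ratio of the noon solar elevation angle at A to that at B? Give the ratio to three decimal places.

1.292

A: 90° − |10.6 − (-13.9)| = 65.50°.
B: 90° − |18.5 − (-20.8)| = 50.70°.
Ratio A/B = 65.5000 / 50.7000 = 1.2919.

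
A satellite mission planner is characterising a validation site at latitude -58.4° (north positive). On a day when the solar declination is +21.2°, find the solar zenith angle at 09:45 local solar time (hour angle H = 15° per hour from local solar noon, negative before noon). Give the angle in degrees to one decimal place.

Hour angle H = 15° × (9.75 − 12) = -33.75°.
With φ = -58.4°, δ = 21.2°, H = -33.75°: sin φ sin δ = -0.3080, cos φ cos δ cos H = 0.4062, so cos θ_z = 0.0982.
θ_z = arccos(0.0982) = 84.36°.

84.4°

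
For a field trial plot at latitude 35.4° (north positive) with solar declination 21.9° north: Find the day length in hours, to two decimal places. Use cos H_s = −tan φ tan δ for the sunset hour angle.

cos H_s = −tan(35.4°) · tan(21.9°) = -0.2857, so H_s = arccos(-0.2857) = 106.60°.
Day length = 2 H_s / 15° h⁻¹ = 213.20° / 15 = 14.213 h.

14.21 hours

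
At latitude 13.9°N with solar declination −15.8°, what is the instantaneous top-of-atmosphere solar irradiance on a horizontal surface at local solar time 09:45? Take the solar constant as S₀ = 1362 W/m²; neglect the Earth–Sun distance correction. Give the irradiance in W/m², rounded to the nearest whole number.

Hour angle H = 15° × (9.75 − 12) = -33.75°.
cos θ_z = sin(13.9°) sin(-15.8°) + cos(13.9°) cos(-15.8°) cos(-33.75°) = -0.0654 + 0.7766 = 0.7112.
Top-of-atmosphere irradiance = S₀ cos θ_z = 1362 × 0.7112 = 968.65 W/m².

969 W/m²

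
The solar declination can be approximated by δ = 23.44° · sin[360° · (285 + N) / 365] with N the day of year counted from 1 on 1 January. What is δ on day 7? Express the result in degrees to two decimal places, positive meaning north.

-22.29°

360 × (285 + 7) / 365 = 288.000°; sin(288.000°) = -0.9511.
δ = 23.44 × -0.9511 = -22.294° ≈ -22.29°.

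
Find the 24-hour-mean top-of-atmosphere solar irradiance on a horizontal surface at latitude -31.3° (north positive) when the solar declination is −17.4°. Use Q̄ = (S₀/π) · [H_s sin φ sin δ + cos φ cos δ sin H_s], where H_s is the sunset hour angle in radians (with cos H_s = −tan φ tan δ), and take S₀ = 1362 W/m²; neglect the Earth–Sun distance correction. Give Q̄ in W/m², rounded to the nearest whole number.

466 W/m²

cos H_s = −tan(-31.3°) · tan(-17.4°) = -0.1905, so H_s = arccos(-0.1905) = 100.98°. In radians, H_s = 1.7624.
H_s sin φ sin δ = 1.7624 × -0.5195 × -0.2990 = 0.2738.
cos φ cos δ sin H_s = 0.8545 × 0.9542 × 0.9817 = 0.8004.
Q̄ = (1362/π) × (0.2738 + 0.8004) = 433.54 × 1.0742 = 465.71 W/m².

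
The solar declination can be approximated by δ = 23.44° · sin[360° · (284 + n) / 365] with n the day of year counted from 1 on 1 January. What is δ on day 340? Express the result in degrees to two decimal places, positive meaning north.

-22.69°

360 × (284 + 340) / 365 = 615.452°; sin(615.452°) = -0.9679.
δ = 23.44 × -0.9679 = -22.688° ≈ -22.69°.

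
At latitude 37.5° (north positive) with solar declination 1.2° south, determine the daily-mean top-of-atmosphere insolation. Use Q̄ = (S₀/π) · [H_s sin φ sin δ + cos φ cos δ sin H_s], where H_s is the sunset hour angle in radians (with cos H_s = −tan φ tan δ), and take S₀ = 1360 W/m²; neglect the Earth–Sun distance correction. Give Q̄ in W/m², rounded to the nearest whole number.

335 W/m²

−tan φ tan δ = −(0.7673)(-0.0209) = 0.0160; H_s = arccos(0.0160) = 89.08°. In radians, H_s = 1.5547.
H_s sin φ sin δ = 1.5547 × 0.6088 × -0.0209 = -0.0198.
cos φ cos δ sin H_s = 0.7934 × 0.9998 × 0.9999 = 0.7932.
Q̄ = (1360/π) × (-0.0198 + 0.7932) = 432.90 × 0.7734 = 334.80 W/m².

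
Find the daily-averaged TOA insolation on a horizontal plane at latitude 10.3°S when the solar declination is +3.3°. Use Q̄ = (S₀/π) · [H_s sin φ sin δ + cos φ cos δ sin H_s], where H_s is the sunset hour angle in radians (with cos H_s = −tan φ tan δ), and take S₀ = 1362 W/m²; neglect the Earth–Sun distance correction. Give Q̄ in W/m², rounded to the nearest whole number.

419 W/m²

The sunset hour angle satisfies cos H_s = −tan φ tan δ = 0.0105, giving H_s = 89.40°. In radians, H_s = 1.5603.
H_s sin φ sin δ = 1.5603 × -0.1788 × 0.0576 = -0.0161.
cos φ cos δ sin H_s = 0.9839 × 0.9983 × 0.9999 = 0.9821.
Q̄ = (1362/π) × (-0.0161 + 0.9821) = 433.54 × 0.9660 = 418.80 W/m².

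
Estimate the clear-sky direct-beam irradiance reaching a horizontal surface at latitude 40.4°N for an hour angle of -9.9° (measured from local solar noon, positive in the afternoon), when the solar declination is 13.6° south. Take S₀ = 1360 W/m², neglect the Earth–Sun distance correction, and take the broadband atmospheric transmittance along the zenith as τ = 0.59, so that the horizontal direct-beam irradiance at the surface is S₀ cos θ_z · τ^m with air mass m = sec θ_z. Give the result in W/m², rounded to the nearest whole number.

With φ = 40.4°, δ = -13.6°, H = -9.90°: sin φ sin δ = -0.1524, cos φ cos δ cos H = 0.7292, so cos θ_z = 0.5768.
Air mass m = 1/cos θ_z = 1/0.5768 = 1.734; τ^m = 0.59^1.734 = 0.4006.
Surface direct beam = 1360 × 0.5768 × 0.4006 = 314.25 W/m².

314 W/m²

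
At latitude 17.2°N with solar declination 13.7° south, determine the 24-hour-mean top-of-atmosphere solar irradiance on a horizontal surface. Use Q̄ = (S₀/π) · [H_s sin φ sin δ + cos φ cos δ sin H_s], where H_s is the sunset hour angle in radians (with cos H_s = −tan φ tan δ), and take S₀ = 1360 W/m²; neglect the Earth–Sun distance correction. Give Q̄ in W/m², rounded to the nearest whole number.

−tan φ tan δ = −(0.3096)(-0.2438) = 0.0755; H_s = arccos(0.0755) = 85.67°. In radians, H_s = 1.4952.
H_s sin φ sin δ = 1.4952 × 0.2957 × -0.2368 = -0.1047.
cos φ cos δ sin H_s = 0.9553 × 0.9715 × 0.9971 = 0.9254.
Q̄ = (1360/π) × (-0.1047 + 0.9254) = 432.90 × 0.8207 = 355.28 W/m².

355 W/m²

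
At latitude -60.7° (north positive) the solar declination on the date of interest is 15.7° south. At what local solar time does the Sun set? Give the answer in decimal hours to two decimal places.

20.00 h

The sunset hour angle satisfies cos H_s = −tan φ tan δ = -0.5009, giving H_s = 120.06°.
Sunset is at 12 + H_s/15 = 12 + 8.004 = 20.004 h local solar time.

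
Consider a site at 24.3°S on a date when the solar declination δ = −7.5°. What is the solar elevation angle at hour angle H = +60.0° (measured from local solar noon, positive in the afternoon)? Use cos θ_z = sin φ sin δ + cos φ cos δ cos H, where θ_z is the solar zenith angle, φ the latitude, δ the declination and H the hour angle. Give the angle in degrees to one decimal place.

cos θ_z = sin(-24.3°) sin(-7.5°) + cos(-24.3°) cos(-7.5°) cos(60.00°) = 0.0537 + 0.4518 = 0.5055.
θ_z = arccos(0.5055) = 59.64°, so the elevation is 90° − 59.64° = 30.36°.

30.4°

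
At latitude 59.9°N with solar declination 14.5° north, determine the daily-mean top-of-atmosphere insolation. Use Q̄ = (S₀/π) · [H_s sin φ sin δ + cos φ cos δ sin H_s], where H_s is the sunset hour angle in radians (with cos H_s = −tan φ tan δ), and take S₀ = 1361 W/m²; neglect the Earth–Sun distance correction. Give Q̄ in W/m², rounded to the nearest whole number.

−tan φ tan δ = −(1.7251)(0.2586) = -0.4461; H_s = arccos(-0.4461) = 116.49°. In radians, H_s = 2.0331.
H_s sin φ sin δ = 2.0331 × 0.8652 × 0.2504 = 0.4405.
cos φ cos δ sin H_s = 0.5015 × 0.9681 × 0.8950 = 0.4345.
Q̄ = (1361/π) × (0.4405 + 0.4345) = 433.22 × 0.8750 = 379.07 W/m².

379 W/m²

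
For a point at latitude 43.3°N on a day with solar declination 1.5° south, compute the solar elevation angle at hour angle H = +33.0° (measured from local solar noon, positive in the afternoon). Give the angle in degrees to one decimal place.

cos θ_z = sin(43.3°) sin(-1.5°) + cos(43.3°) cos(-1.5°) cos(33.00°) = -0.0180 + 0.6102 = 0.5922.
θ_z = arccos(0.5922) = 53.69°, so the elevation is 90° − 53.69° = 36.31°.

36.3°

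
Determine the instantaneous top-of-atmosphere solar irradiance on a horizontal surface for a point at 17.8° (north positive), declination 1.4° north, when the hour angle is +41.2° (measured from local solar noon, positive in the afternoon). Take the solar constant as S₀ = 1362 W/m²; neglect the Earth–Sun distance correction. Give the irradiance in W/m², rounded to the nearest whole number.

cos θ_z = sin(17.8°) sin(1.4°) + cos(17.8°) cos(1.4°) cos(41.20°) = 0.0075 + 0.7162 = 0.7237.
Top-of-atmosphere irradiance = S₀ cos θ_z = 1362 × 0.7237 = 985.68 W/m².

986 W/m²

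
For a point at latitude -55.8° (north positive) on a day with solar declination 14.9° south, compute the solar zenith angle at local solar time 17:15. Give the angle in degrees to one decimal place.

Hour angle H = 15° × (17.25 − 12) = 78.75°.
With φ = -55.8°, δ = -14.9°, H = 78.75°: sin φ sin δ = 0.2127, cos φ cos δ cos H = 0.1060, so cos θ_z = 0.3187.
θ_z = arccos(0.3187) = 71.42°.

71.4°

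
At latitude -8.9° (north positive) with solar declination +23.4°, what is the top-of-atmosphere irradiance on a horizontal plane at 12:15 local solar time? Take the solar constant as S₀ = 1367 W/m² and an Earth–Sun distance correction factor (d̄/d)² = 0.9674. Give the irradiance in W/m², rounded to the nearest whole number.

1115 W/m²

Hour angle H = 15° × (12.25 − 12) = 3.75°.
With φ = -8.9°, δ = 23.4°, H = 3.75°: sin φ sin δ = -0.0614, cos φ cos δ cos H = 0.9048, so cos θ_z = 0.8434.
Top-of-atmosphere irradiance = S₀ (d̄/d)² cos θ_z = 1367 × 0.9674 × 0.8434 = 1115.34 W/m².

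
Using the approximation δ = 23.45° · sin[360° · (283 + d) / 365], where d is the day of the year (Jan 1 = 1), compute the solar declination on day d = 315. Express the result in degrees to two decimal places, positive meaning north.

360 × (283 + 315) / 365 = 589.808°; sin(589.808°) = -0.7639.
δ = 23.45 × -0.7639 = -17.913° ≈ -17.91°.

-17.91°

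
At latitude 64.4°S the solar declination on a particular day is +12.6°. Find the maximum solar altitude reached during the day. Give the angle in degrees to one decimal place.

13.0°

At local solar noon the hour angle is zero, so the elevation is 90° − |φ − δ| = 90° − |-64.4° − (12.6°)| = 90° − 77.0° = 13.0°.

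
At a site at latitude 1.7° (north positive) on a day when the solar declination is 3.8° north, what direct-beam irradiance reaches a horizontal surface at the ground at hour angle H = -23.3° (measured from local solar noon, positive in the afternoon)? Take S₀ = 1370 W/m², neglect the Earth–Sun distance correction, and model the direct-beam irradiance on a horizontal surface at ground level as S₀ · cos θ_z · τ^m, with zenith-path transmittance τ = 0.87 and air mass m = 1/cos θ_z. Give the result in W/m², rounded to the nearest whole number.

1081 W/m²

With φ = 1.7°, δ = 3.8°, H = -23.30°: sin φ sin δ = 0.0020, cos φ cos δ cos H = 0.9160, so cos θ_z = 0.9180.
Air mass m = 1/cos θ_z = 1/0.9180 = 1.089; τ^m = 0.87^1.089 = 0.8593.
Surface direct beam = 1370 × 0.9180 × 0.8593 = 1080.71 W/m².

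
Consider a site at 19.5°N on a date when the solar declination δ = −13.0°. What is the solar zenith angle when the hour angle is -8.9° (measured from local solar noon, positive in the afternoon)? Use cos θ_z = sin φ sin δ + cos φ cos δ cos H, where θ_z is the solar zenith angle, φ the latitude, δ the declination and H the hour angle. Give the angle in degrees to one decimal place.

33.7°

cos θ_z = sin φ sin δ + cos φ cos δ cos H = (0.3338)(-0.2250) + (0.9426)(0.9744)(0.9880) = 0.8323.
θ_z = arccos(0.8323) = 33.66°.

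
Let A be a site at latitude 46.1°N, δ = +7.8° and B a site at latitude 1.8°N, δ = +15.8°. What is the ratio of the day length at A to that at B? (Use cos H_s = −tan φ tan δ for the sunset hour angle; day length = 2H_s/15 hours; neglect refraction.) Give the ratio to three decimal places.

A: H_s = arccos(−tan 46.1° · tan 7.8°) = 98.18°, so 2H_s/15 = 13.0907 h.
B: H_s = arccos(−tan 1.8° · tan 15.8°) = 90.51°, so 2H_s/15 = 12.0680 h.
Ratio A/B = 13.0907 / 12.0680 = 1.0847.

1.085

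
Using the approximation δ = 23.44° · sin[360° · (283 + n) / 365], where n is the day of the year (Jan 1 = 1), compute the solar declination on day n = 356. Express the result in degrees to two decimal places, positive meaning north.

-23.44°

360 × (283 + 356) / 365 = 630.247°; sin(630.247°) = -1.0000.
δ = 23.44 × -1.0000 = -23.440° ≈ -23.44°.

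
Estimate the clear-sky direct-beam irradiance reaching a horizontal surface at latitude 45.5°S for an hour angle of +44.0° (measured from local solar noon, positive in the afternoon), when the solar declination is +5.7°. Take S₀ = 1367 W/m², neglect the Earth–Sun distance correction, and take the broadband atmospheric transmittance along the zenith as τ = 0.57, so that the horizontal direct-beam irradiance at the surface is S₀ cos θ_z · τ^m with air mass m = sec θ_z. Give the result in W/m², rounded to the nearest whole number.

160 W/m²

cos θ_z = sin(-45.5°) sin(5.7°) + cos(-45.5°) cos(5.7°) cos(44.00°) = -0.0708 + 0.5017 = 0.4309.
Air mass m = 1/cos θ_z = 1/0.4309 = 2.321; τ^m = 0.57^2.321 = 0.2713.
Surface direct beam = 1367 × 0.4309 × 0.2713 = 159.81 W/m².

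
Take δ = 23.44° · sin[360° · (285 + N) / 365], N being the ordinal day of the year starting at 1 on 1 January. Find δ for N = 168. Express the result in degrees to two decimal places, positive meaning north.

+23.40°

360 × (285 + 168) / 365 = 446.795°; sin(446.795°) = 0.9984.
δ = 23.44 × 0.9984 = 23.402° ≈ +23.40°.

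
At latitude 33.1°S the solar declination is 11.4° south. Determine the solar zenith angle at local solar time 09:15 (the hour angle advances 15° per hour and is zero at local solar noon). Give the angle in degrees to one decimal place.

43.5°

Hour angle H = 15° × (9.25 − 12) = -41.25°.
cos θ_z = sin(-33.1°) sin(-11.4°) + cos(-33.1°) cos(-11.4°) cos(-41.25°) = 0.1079 + 0.6174 = 0.7253.
θ_z = arccos(0.7253) = 43.51°.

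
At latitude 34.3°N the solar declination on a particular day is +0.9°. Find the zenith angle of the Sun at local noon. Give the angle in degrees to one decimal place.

33.4°

At local solar noon the hour angle is zero, so the zenith angle is |φ − δ| = |34.3° − (0.9°)| = 33.4°.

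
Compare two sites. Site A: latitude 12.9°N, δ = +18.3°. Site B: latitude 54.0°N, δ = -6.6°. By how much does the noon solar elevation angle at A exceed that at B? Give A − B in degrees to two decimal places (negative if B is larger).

+55.20°

A: 90° − |12.9 − (18.3)| = 84.60°.
B: 90° − |54.0 − (-6.6)| = 29.40°.
A − B = 84.60 − 29.40 = 55.20°.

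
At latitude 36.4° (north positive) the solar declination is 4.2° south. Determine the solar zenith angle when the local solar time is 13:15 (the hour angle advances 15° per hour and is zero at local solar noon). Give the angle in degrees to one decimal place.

44.2°

Hour angle H = 15° × (13.25 − 12) = 18.75°.
cos θ_z = sin(36.4°) sin(-4.2°) + cos(36.4°) cos(-4.2°) cos(18.75°) = -0.0435 + 0.7601 = 0.7166.
θ_z = arccos(0.7166) = 44.23°.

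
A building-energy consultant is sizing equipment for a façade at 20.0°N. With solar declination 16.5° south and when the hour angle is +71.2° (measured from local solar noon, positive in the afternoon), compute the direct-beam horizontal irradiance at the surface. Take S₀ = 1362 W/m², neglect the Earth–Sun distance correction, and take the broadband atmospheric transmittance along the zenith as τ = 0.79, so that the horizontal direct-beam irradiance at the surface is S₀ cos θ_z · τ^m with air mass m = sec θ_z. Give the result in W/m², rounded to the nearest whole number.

78 W/m²

cos θ_z = sin φ sin δ + cos φ cos δ cos H = (0.3420)(-0.2840) + (0.9397)(0.9588)(0.3223) = 0.1933.
Air mass m = 1/cos θ_z = 1/0.1933 = 5.173; τ^m = 0.79^5.173 = 0.2954.
Surface direct beam = 1362 × 0.1933 × 0.2954 = 77.77 W/m².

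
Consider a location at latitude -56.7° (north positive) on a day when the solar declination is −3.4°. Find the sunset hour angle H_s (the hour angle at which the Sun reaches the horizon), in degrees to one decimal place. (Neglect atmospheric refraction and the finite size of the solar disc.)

−tan φ tan δ = −(-1.5224)(-0.0594) = -0.0904; H_s = arccos(-0.0904) = 95.19°.

95.2°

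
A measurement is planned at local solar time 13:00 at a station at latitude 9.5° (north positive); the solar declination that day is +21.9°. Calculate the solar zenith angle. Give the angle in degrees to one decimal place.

Hour angle H = 15° × (13 − 12) = 15.00°.
cos θ_z = sin(9.5°) sin(21.9°) + cos(9.5°) cos(21.9°) cos(15.00°) = 0.0616 + 0.8839 = 0.9455.
θ_z = arccos(0.9455) = 19.00°.

19.0°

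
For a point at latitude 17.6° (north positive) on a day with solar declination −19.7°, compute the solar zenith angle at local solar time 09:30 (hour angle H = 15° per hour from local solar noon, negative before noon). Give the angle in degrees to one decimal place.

Hour angle H = 15° × (9.5 − 12) = -37.50°.
cos θ_z = sin(17.6°) sin(-19.7°) + cos(17.6°) cos(-19.7°) cos(-37.50°) = -0.1019 + 0.7120 = 0.6101.
θ_z = arccos(0.6101) = 52.40°.

52.4°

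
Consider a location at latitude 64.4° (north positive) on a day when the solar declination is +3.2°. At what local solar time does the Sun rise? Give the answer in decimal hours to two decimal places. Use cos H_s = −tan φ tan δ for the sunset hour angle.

5.55 h

cos H_s = −tan(64.4°) · tan(3.2°) = -0.1167, so H_s = arccos(-0.1167) = 96.70°.
Sunrise is at 12 − H_s/15 = 12 − 6.447 = 5.553 h local solar time.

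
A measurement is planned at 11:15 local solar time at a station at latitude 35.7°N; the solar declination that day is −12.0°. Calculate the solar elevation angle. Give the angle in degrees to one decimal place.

41.1°

Hour angle H = 15° × (11.25 − 12) = -11.25°.
With φ = 35.7°, δ = -12.0°, H = -11.25°: sin φ sin δ = -0.1213, cos φ cos δ cos H = 0.7791, so cos θ_z = 0.6578.
θ_z = arccos(0.6578) = 48.87°, so the elevation is 90° − 48.87° = 41.13°.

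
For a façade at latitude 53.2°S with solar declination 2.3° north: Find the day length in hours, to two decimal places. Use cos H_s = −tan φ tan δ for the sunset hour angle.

−tan φ tan δ = −(-1.3367)(0.0402) = 0.0537; H_s = arccos(0.0537) = 86.92°.
Day length = 2 H_s / 15° h⁻¹ = 173.84° / 15 = 11.589 h.

11.59 hours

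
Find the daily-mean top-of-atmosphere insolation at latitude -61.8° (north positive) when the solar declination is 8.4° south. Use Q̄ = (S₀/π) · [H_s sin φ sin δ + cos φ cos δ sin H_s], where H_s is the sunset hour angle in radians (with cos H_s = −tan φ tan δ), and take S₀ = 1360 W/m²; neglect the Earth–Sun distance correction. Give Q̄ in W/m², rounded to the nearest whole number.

298 W/m²

The sunset hour angle satisfies cos H_s = −tan φ tan δ = -0.2754, giving H_s = 105.99°. In radians, H_s = 1.8499.
H_s sin φ sin δ = 1.8499 × -0.8813 × -0.1461 = 0.2382.
cos φ cos δ sin H_s = 0.4726 × 0.9893 × 0.9613 = 0.4494.
Q̄ = (1360/π) × (0.2382 + 0.4494) = 432.90 × 0.6876 = 297.66 W/m².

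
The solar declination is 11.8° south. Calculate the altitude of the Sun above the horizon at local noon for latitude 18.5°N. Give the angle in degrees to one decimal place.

59.7°

At local solar noon the hour angle is zero, so the elevation is 90° − |φ − δ| = 90° − |18.5° − (-11.8°)| = 90° − 30.3° = 59.7°.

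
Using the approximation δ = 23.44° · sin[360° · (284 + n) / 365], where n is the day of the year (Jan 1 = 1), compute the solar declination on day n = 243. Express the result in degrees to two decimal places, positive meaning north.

+8.10°

360 × (284 + 243) / 365 = 519.781°; sin(519.781°) = 0.3456.
δ = 23.44 × 0.3456 = 8.101° ≈ +8.10°.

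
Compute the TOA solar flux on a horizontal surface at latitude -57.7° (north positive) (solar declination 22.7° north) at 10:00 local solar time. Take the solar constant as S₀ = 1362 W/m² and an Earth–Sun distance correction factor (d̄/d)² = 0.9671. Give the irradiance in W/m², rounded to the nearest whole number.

Hour angle H = 15° × (10 − 12) = -30.00°.
cos θ_z = sin φ sin δ + cos φ cos δ cos H = (-0.8453)(0.3859) + (0.5344)(0.9225)(0.8660) = 0.1007.
Top-of-atmosphere irradiance = S₀ (d̄/d)² cos θ_z = 1362 × 0.9671 × 0.1007 = 132.64 W/m².

133 W/m²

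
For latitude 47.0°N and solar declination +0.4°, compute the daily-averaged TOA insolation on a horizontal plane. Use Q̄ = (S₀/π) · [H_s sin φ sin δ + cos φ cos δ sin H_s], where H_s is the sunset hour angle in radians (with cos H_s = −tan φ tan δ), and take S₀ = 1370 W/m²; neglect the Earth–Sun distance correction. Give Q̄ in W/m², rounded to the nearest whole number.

The sunset hour angle satisfies cos H_s = −tan φ tan δ = -0.0075, giving H_s = 90.43°. In radians, H_s = 1.5783.
H_s sin φ sin δ = 1.5783 × 0.7314 × 0.0070 = 0.0081.
cos φ cos δ sin H_s = 0.6820 × 1.0000 × 1.0000 = 0.6820.
Q̄ = (1370/π) × (0.0081 + 0.6820) = 436.08 × 0.6901 = 300.94 W/m².

301 W/m²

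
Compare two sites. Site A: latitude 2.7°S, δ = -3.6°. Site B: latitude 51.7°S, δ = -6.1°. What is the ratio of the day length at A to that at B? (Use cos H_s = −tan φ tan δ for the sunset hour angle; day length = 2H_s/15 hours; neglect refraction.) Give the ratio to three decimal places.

A: H_s = arccos(−tan -2.7° · tan -3.6°) = 90.17°, so 2H_s/15 = 12.0227 h.
B: H_s = arccos(−tan -51.7° · tan -6.1°) = 97.78°, so 2H_s/15 = 13.0373 h.
Ratio A/B = 12.0227 / 13.0373 = 0.9222.

0.922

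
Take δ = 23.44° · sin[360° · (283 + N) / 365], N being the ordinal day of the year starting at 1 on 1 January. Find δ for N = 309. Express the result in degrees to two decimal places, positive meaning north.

360 × (283 + 309) / 365 = 583.890°; sin(583.890°) = -0.6933.
δ = 23.44 × -0.6933 = -16.251° ≈ -16.25°.

-16.25°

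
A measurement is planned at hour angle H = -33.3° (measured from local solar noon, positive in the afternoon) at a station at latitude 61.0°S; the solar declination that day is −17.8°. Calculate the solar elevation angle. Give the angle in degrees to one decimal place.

cos θ_z = sin(-61.0°) sin(-17.8°) + cos(-61.0°) cos(-17.8°) cos(-33.30°) = 0.2674 + 0.3858 = 0.6532.
θ_z = arccos(0.6532) = 49.22°, so the elevation is 90° − 49.22° = 40.78°.

40.8°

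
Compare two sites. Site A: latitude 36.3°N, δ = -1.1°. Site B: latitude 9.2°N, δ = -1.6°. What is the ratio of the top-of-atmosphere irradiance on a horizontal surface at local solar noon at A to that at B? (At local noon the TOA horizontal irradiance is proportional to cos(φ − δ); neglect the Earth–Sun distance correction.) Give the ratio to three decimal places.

0.809

A: cos θ_z = cos(36.3° − (-1.1°)) = 0.7944.
B: cos θ_z = cos(9.2° − (-1.6°)) = 0.9823.
Ratio A/B = 0.7944 / 0.9823 = 0.8087.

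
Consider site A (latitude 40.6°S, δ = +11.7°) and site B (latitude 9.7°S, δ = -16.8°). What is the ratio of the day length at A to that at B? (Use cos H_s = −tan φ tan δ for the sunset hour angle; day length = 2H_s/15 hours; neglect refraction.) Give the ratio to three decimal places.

A: H_s = arccos(−tan -40.6° · tan 11.7°) = 79.78°, so 2H_s/15 = 10.6373 h.
B: H_s = arccos(−tan -9.7° · tan -16.8°) = 92.96°, so 2H_s/15 = 12.3947 h.
Ratio A/B = 10.6373 / 12.3947 = 0.8582.

0.858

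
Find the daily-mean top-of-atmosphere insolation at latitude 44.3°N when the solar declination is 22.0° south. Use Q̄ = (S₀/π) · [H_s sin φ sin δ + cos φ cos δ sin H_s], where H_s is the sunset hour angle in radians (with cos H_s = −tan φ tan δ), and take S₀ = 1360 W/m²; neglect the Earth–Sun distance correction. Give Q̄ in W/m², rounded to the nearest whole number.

132 W/m²

cos H_s = −tan(44.3°) · tan(-22.0°) = 0.3943, so H_s = arccos(0.3943) = 66.78°. In radians, H_s = 1.1655.
H_s sin φ sin δ = 1.1655 × 0.6984 × -0.3746 = -0.3049.
cos φ cos δ sin H_s = 0.7157 × 0.9272 × 0.9190 = 0.6098.
Q̄ = (1360/π) × (-0.3049 + 0.6098) = 432.90 × 0.3049 = 131.99 W/m².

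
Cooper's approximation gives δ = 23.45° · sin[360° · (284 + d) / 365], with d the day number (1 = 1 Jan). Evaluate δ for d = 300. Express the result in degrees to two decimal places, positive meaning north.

360 × (284 + 300) / 365 = 576.000°; sin(576.000°) = -0.5878.
δ = 23.45 × -0.5878 = -13.784° ≈ -13.78°.

-13.78°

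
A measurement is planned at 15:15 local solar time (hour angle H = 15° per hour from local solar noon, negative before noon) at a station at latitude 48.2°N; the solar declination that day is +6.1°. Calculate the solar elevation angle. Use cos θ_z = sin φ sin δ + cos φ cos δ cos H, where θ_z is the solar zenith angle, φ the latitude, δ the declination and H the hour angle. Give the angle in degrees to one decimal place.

Hour angle H = 15° × (15.25 − 12) = 48.75°.
cos θ_z = sin φ sin δ + cos φ cos δ cos H = (0.7455)(0.1063) + (0.6665)(0.9943)(0.6593) = 0.5162.
θ_z = arccos(0.5162) = 58.92°, so the elevation is 90° − 58.92° = 31.08°.

31.1°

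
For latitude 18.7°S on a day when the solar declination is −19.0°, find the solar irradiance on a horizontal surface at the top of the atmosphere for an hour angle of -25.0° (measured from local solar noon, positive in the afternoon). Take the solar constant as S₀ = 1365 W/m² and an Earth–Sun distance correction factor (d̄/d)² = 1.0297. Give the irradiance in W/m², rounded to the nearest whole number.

1288 W/m²

cos θ_z = sin(-18.7°) sin(-19.0°) + cos(-18.7°) cos(-19.0°) cos(-25.00°) = 0.1044 + 0.8117 = 0.9161.
Top-of-atmosphere irradiance = S₀ (d̄/d)² cos θ_z = 1365 × 1.0297 × 0.9161 = 1287.62 W/m².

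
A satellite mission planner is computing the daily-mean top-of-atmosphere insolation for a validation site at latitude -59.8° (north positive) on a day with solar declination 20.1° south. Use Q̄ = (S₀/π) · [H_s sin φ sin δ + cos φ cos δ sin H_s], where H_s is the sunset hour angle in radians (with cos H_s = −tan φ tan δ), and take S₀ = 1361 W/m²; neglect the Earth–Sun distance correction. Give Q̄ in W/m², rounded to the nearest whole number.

449 W/m²

The sunset hour angle satisfies cos H_s = −tan φ tan δ = -0.6288, giving H_s = 128.96°. In radians, H_s = 2.2508.
H_s sin φ sin δ = 2.2508 × -0.8643 × -0.3437 = 0.6686.
cos φ cos δ sin H_s = 0.5030 × 0.9391 × 0.7776 = 0.3673.
Q̄ = (1361/π) × (0.6686 + 0.3673) = 433.22 × 1.0359 = 448.77 W/m².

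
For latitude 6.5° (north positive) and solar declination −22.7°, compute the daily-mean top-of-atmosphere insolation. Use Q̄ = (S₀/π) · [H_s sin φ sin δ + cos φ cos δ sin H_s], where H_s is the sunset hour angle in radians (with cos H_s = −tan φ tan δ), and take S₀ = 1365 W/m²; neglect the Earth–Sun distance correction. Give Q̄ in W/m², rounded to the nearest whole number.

cos H_s = −tan(6.5°) · tan(-22.7°) = 0.0477, so H_s = arccos(0.0477) = 87.27°. In radians, H_s = 1.5231.
H_s sin φ sin δ = 1.5231 × 0.1132 × -0.3859 = -0.0665.
cos φ cos δ sin H_s = 0.9936 × 0.9225 × 0.9989 = 0.9156.
Q̄ = (1365/π) × (-0.0665 + 0.9156) = 434.49 × 0.8491 = 368.93 W/m².

369 W/m²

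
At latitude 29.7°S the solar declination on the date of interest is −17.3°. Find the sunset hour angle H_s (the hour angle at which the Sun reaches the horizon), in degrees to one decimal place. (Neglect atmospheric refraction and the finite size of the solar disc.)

100.2°

The sunset hour angle satisfies cos H_s = −tan φ tan δ = -0.1777, giving H_s = 100.24°.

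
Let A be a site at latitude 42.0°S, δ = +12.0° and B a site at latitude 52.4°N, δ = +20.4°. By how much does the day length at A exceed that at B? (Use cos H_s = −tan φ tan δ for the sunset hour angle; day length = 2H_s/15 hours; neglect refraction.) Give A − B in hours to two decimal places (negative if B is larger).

A: H_s = arccos(−tan -42.0° · tan 12.0°) = 78.97°, so 2H_s/15 = 10.5293 h.
B: H_s = arccos(−tan 52.4° · tan 20.4°) = 118.88°, so 2H_s/15 = 15.8507 h.
A − B = 10.5293 − 15.8507 = -5.3214 h.

-5.32 h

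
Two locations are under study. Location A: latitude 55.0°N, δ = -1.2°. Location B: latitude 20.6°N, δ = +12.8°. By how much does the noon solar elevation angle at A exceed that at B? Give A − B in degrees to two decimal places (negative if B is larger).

A: 90° − |55.0 − (-1.2)| = 33.80°.
B: 90° − |20.6 − (12.8)| = 82.20°.
A − B = 33.80 − 82.20 = -48.40°.

-48.40°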